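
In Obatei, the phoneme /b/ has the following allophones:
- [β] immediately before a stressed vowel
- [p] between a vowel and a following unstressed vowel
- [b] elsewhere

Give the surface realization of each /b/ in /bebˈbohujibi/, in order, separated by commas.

Occurrence 1 (position 1): no conditioning environment matches → elsewhere allophone [b].
Occurrence 2 (position 3): no conditioning environment matches → elsewhere allophone [b].
Occurrence 3 (position 4): immediately before a stressed vowel → [β].
Occurrence 4 (position 10): between a vowel and a following unstressed vowel → [p].

[b], [b], [β], [p]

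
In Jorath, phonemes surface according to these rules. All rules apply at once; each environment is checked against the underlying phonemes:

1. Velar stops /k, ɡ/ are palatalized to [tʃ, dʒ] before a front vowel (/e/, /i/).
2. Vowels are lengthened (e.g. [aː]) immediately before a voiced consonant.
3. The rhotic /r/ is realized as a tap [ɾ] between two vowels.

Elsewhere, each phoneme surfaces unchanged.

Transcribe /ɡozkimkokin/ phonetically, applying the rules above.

/ɡ/ (word-initial) fails the environment for rule 1, so it stays [ɡ].
Rule 2 applies to /o/ (between /ɡ/ and /z/: before a voiced consonant) → [oː].
/k/ meets the environment for rule 1 (before a front vowel) → [tʃ].
/i/ — between /k/ and /m/, before a voiced consonant — surfaces as [iː] (rule 2).
/k/ (between /m/ and /o/) fails the environment for rule 1, so it stays [k].
/o/ (between /k/ and /k/) fails the environment for rule 2, so it stays [o].
/k/ (between /o/ and /i/) occurs before a front vowel → [tʃ] by rule 1.
/i/ (between /k/ and /n/) occurs before a voiced consonant → [iː] by rule 2.

[ɡoːztʃiːmkotʃiːn]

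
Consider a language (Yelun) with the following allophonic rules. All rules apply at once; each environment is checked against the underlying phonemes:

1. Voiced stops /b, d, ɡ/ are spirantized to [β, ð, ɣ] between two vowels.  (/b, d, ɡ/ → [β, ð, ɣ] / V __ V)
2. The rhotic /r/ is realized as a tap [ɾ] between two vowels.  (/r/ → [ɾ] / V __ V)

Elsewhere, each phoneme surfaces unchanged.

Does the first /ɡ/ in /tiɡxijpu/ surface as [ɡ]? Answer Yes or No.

/ɡ/ — between /i/ and /x/; rule 1 does not apply here → [ɡ].
The actual realization is [ɡ], which matches [ɡ].

Yes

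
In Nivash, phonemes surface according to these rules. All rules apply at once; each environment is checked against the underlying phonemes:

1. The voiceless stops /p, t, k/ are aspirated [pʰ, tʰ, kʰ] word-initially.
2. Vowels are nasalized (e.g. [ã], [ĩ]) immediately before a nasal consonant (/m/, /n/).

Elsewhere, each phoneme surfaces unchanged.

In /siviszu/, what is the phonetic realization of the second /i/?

[i]

/i/ (between /v/ and /s/) is in the target of rule 2 but the environment (before a nasal consonant) is not met → [i].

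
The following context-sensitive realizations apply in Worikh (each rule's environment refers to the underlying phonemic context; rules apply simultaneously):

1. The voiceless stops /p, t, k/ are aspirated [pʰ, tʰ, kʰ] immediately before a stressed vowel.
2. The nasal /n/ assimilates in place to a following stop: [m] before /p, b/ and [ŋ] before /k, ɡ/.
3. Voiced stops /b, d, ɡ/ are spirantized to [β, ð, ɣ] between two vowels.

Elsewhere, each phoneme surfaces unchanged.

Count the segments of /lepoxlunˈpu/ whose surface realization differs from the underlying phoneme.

Segments that undergo a rule: /n/ → [m] (rule 2); /p/ → [pʰ] (rule 1).
All other segments surface unchanged.

2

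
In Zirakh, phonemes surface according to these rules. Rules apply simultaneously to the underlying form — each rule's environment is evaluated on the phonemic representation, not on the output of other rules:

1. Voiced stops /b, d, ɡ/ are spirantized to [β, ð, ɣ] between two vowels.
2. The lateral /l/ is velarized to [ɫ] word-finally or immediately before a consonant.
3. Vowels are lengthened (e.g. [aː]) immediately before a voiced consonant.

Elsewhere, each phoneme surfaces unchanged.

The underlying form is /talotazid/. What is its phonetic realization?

[taːlotaːziːd]

Rule 3 applies to /a/ (between /t/ and /l/: before a voiced consonant) → [aː].
/l/ (between /a/ and /o/): rule 2 targets it, but not word-finally or immediately before a consonant → unchanged [l].
/o/ (between /l/ and /t/) is in the target of rule 3 but the environment (before a voiced consonant) is not met → [o].
/a/ (between /t/ and /z/) occurs before a voiced consonant → [aː] by rule 3.
/i/ — between /z/ and /d/, before a voiced consonant — surfaces as [iː] (rule 3).
/d/ — word-final; rule 1 does not apply here → [d].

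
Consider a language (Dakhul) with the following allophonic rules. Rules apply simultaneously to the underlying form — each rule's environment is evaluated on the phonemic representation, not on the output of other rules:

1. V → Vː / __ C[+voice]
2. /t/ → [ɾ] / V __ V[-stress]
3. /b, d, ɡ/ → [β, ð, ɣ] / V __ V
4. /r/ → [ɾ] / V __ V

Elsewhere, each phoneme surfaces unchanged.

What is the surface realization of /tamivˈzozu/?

/t/ — word-initial; rule 2 does not apply here → [t].
/a/ (between /t/ and /m/): before a voiced consonant, so rule 1 applies → [aː].
/m/ (between /a/ and /i/): no rule targets it → [m].
/i/ — between /m/ and /v/, before a voiced consonant — surfaces as [iː] (rule 1).
/v/ (between /i/ and /z/) is unaffected → [v].
/z/ — not in any rule's target class → [z].
Rule 1 applies to /o/ (between /z/ and /z/: before a voiced consonant) → [oː].
/z/ (between /o/ and /u/): no rule targets it → [z].
/u/ (word-final) fails the environment for rule 1, so it stays [u].

[taːmiːvˈzoːzu]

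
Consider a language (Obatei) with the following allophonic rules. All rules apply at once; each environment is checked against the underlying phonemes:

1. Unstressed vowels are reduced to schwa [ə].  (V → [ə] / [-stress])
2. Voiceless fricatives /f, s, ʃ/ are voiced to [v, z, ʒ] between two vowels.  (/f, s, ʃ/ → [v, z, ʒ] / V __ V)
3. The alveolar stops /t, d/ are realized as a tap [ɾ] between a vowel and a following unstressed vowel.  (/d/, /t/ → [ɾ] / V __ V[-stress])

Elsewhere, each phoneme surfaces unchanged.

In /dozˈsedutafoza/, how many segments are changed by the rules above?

Segments that undergo a rule: /o/ → [ə] (rule 1); /d/ → [ɾ] (rule 3); /u/ → [ə] (rule 1); /t/ → [ɾ] (rule 3); /a/ → [ə] (rule 1); /f/ → [v] (rule 2); /o/ → [ə] (rule 1); /a/ → [ə] (rule 1).
All other segments surface unchanged.

8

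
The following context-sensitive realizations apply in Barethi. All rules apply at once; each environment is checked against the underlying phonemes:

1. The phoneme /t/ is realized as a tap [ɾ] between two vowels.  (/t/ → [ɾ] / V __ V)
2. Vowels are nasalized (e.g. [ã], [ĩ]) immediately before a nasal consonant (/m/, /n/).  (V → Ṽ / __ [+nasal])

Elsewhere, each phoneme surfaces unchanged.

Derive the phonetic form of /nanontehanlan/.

[nãnõntehãnlãn]

/n/ (word-initial) is unaffected → [n].
Rule 2 applies to /a/ (between /n/ and /n/: before a nasal consonant) → [ã].
/n/ — not in any rule's target class → [n].
/o/ (between /n/ and /n/) occurs before a nasal consonant → [õ] by rule 2.
/n/ (between /o/ and /t/): no rule targets it → [n].
/t/ (between /n/ and /e/) is in the target of rule 1 but the environment (between two vowels) is not met → [t].
/e/ (between /t/ and /h/): rule 2 targets it, but not before a nasal consonant → unchanged [e].
/h/ — not in any rule's target class → [h].
Rule 2 applies to /a/ (between /h/ and /n/: before a nasal consonant) → [ã].
/n/ (between /a/ and /l/) is unaffected → [n].
/l/ (between /n/ and /a/): no rule targets it → [l].
Rule 2 applies to /a/ (between /l/ and /n/: before a nasal consonant) → [ã].
/n/ — not in any rule's target class → [n].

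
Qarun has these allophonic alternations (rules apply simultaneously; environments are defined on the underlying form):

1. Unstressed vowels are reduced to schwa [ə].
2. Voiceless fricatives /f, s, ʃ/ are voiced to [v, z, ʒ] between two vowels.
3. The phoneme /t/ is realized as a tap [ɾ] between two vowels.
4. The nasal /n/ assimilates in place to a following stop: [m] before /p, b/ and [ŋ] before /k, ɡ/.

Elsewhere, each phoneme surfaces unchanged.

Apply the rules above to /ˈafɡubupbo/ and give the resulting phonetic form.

/a/ (word-initial) fails the environment for rule 1, so it stays [a].
/f/ (between /a/ and /ɡ/) fails the environment for rule 2, so it stays [f].
/ɡ/ (between /f/ and /u/) is unaffected → [ɡ].
/u/ (between /ɡ/ and /b/) occurs in an unstressed syllable → [ə] by rule 1.
/b/ — not in any rule's target class → [b].
/u/ — between /b/ and /p/, in an unstressed syllable — surfaces as [ə] (rule 1).
/p/ (between /u/ and /b/): no rule targets it → [p].
/b/ (between /p/ and /o/): no rule targets it → [b].
/o/ (word-final): in an unstressed syllable, so rule 1 applies → [ə].

[ˈafɡəbəpbə]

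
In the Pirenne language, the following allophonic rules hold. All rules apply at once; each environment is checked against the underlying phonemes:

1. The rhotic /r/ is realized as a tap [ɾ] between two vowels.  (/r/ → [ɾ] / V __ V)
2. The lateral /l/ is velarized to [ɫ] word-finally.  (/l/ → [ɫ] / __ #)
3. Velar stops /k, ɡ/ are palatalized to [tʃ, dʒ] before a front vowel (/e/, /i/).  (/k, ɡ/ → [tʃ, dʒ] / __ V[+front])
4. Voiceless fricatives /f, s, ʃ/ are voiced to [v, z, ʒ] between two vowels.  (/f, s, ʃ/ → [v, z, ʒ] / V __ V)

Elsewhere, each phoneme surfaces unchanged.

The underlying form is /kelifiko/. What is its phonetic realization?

/k/ meets the environment for rule 3 (before a front vowel) → [tʃ].
/e/ — not in any rule's target class → [e].
/l/ (between /e/ and /i/) is in the target of rule 2 but the environment (word-finally) is not met → [l].
/i/ (between /l/ and /f/): no rule targets it → [i].
/f/ meets the environment for rule 4 (between two vowels) → [v].
/i/ (between /f/ and /k/) is unaffected → [i].
/k/ (between /i/ and /o/) fails the environment for rule 3, so it stays [k].
/o/ — not in any rule's target class → [o].

[tʃeliviko]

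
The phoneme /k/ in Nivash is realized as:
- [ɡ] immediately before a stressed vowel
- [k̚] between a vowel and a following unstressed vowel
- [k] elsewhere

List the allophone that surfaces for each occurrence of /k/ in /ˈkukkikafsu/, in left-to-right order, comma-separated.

[ɡ], [k], [k], [k̚]

Occurrence 1 (position 1): immediately before a stressed vowel → [ɡ].
Occurrence 2 (position 3): no conditioning environment matches → elsewhere allophone [k].
Occurrence 3 (position 4): no conditioning environment matches → elsewhere allophone [k].
Occurrence 4 (position 6): between a vowel and a following unstressed vowel → [k̚].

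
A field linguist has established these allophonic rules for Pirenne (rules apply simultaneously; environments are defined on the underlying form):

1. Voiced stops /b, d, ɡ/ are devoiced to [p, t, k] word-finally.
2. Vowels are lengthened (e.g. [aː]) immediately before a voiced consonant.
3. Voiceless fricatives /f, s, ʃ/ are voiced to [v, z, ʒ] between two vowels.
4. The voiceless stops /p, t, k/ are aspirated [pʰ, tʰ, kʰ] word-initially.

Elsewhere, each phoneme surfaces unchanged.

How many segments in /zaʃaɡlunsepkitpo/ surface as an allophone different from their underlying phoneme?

Segments that undergo a rule: /ʃ/ → [ʒ] (rule 3); /a/ → [aː] (rule 2); /u/ → [uː] (rule 2).
All other segments surface unchanged.

3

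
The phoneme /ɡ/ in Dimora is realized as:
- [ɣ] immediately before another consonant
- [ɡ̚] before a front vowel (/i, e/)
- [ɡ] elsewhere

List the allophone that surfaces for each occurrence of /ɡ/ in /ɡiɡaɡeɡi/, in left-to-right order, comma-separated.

[ɡ̚], [ɡ], [ɡ̚], [ɡ̚]

Occurrence 1 (position 1): before a front vowel (/i, e/) → [ɡ̚].
Occurrence 2 (position 3): no conditioning environment matches → elsewhere allophone [ɡ].
Occurrence 3 (position 5): before a front vowel (/i, e/) → [ɡ̚].
Occurrence 4 (position 7): before a front vowel (/i, e/) → [ɡ̚].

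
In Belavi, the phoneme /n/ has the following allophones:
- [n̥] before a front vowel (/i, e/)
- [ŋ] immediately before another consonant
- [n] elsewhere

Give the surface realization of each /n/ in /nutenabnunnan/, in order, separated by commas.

[n], [n], [n], [ŋ], [n], [n]

Occurrence 1 (position 1): no conditioning environment matches → elsewhere allophone [n].
Occurrence 2 (position 5): no conditioning environment matches → elsewhere allophone [n].
Occurrence 3 (position 8): no conditioning environment matches → elsewhere allophone [n].
Occurrence 4 (position 10): immediately before another consonant → [ŋ].
Occurrence 5 (position 11): no conditioning environment matches → elsewhere allophone [n].
Occurrence 6 (position 13): no conditioning environment matches → elsewhere allophone [n].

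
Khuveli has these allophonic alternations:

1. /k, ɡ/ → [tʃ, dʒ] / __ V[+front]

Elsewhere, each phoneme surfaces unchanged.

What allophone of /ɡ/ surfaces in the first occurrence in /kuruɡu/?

[ɡ]

/ɡ/ — between /u/ and /u/; rule 1 does not apply here → [ɡ].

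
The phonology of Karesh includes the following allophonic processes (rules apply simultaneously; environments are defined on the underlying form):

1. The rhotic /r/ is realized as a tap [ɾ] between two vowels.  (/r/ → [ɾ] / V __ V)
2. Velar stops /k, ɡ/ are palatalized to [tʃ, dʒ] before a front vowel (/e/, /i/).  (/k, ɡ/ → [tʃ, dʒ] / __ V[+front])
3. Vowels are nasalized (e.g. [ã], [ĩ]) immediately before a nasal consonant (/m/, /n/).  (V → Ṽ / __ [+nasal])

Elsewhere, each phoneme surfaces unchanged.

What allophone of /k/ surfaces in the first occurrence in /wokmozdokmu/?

[k]

/k/ (between /o/ and /m/) is in the target of rule 2 but the environment (before a front vowel) is not met → [k].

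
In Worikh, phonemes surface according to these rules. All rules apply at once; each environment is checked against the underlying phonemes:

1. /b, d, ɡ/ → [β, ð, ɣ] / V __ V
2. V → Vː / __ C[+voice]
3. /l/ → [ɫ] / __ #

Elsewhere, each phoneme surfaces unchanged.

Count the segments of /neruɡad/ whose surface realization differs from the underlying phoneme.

4

Segments that undergo a rule: /e/ → [eː] (rule 2); /u/ → [uː] (rule 2); /ɡ/ → [ɣ] (rule 1); /a/ → [aː] (rule 2).
All other segments surface unchanged.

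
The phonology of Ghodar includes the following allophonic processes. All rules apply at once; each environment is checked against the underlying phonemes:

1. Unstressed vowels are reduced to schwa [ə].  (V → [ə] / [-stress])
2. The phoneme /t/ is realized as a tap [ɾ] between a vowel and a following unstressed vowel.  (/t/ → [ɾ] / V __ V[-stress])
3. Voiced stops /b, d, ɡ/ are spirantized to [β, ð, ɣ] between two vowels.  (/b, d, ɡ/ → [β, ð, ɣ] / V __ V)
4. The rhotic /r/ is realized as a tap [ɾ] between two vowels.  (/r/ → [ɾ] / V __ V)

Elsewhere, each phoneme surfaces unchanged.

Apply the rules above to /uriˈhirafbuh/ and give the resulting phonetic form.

/u/ (word-initial) occurs in an unstressed syllable → [ə] by rule 1.
/r/ — between /u/ and /i/, between two vowels — surfaces as [ɾ] (rule 4).
/i/ (between /r/ and /h/): in an unstressed syllable, so rule 1 applies → [ə].
/h/ (between /i/ and /i/): no rule targets it → [h].
/i/ (between /h/ and /r/) fails the environment for rule 1, so it stays [i].
/r/ meets the environment for rule 4 (between two vowels) → [ɾ].
/a/ meets the environment for rule 1 (in an unstressed syllable) → [ə].
/f/ stays [f].
/b/ — between /f/ and /u/; rule 3 does not apply here → [b].
/u/ meets the environment for rule 1 (in an unstressed syllable) → [ə].
/h/ (word-final): no rule targets it → [h].

[əɾəˈhiɾəfbəh]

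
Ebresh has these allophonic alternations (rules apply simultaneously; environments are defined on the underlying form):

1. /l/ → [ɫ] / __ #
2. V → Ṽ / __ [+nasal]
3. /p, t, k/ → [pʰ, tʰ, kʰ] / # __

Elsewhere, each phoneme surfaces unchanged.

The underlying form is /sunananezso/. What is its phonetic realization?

[sũnãnãnezso]

/s/ stays [s].
/u/ (between /s/ and /n/): before a nasal consonant, so rule 2 applies → [ũ].
/n/ — not in any rule's target class → [n].
Rule 2 applies to /a/ (between /n/ and /n/: before a nasal consonant) → [ã].
/n/ (between /a/ and /a/): no rule targets it → [n].
/a/ (between /n/ and /n/): before a nasal consonant, so rule 2 applies → [ã].
/n/ (between /a/ and /e/): no rule targets it → [n].
/e/ — between /n/ and /z/; rule 2 does not apply here → [e].
/z/ (between /e/ and /s/) is unaffected → [z].
/s/ (between /z/ and /o/): no rule targets it → [s].
/o/ — word-final; rule 2 does not apply here → [o].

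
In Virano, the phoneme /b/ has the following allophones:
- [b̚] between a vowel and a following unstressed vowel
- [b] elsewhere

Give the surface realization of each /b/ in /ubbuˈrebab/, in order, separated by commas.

[b], [b], [b̚], [b]

Occurrence 1 (position 2): no conditioning environment matches → elsewhere allophone [b].
Occurrence 2 (position 3): no conditioning environment matches → elsewhere allophone [b].
Occurrence 3 (position 7): between a vowel and a following unstressed vowel → [b̚].
Occurrence 4 (position 9): no conditioning environment matches → elsewhere allophone [b].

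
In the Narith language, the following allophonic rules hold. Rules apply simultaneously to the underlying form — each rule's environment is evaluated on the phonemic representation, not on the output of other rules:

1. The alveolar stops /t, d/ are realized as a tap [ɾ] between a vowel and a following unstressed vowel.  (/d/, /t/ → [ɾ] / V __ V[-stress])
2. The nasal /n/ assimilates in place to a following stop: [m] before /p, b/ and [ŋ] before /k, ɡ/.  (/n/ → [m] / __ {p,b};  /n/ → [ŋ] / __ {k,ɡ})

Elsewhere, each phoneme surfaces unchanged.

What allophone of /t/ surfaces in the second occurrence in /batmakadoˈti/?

[t]

/t/ (between /o/ and /i/) fails the environment for rule 1, so it stays [t].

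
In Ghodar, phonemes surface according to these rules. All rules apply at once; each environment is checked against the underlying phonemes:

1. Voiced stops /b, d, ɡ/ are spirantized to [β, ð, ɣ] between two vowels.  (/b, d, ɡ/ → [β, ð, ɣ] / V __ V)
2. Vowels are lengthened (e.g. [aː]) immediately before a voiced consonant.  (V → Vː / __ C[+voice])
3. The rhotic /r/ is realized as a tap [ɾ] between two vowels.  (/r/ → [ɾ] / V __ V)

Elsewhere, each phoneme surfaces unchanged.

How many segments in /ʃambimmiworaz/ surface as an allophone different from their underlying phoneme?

Segments that undergo a rule: /a/ → [aː] (rule 2); /i/ → [iː] (rule 2); /i/ → [iː] (rule 2); /o/ → [oː] (rule 2); /r/ → [ɾ] (rule 3); /a/ → [aː] (rule 2).
All other segments surface unchanged.

6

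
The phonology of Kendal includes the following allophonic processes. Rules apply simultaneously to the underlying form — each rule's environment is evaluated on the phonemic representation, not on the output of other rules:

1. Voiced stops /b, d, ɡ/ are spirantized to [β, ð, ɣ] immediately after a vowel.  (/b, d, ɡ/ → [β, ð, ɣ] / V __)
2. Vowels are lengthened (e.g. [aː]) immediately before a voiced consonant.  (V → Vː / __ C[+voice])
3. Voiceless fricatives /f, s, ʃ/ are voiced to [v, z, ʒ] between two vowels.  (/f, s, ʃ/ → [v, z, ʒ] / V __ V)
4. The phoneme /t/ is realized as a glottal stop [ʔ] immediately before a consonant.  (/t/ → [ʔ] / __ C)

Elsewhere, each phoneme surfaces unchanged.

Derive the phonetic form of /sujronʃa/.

[suːjroːnʃa]

/s/ (word-initial) is in the target of rule 3 but the environment (between two vowels) is not met → [s].
/u/ meets the environment for rule 2 (before a voiced consonant) → [uː].
/o/ (between /r/ and /n/): before a voiced consonant, so rule 2 applies → [oː].
/ʃ/ (between /n/ and /a/): rule 3 targets it, but not between two vowels → unchanged [ʃ].
/a/ (word-final) fails the environment for rule 2, so it stays [a].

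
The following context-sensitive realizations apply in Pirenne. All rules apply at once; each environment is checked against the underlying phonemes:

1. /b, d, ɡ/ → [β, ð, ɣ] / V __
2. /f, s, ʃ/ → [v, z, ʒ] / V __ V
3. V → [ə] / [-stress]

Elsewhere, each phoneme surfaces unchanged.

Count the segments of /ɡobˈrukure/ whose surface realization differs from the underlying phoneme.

Segments that undergo a rule: /o/ → [ə] (rule 3); /b/ → [β] (rule 1); /u/ → [ə] (rule 3); /e/ → [ə] (rule 3).
All other segments surface unchanged.

4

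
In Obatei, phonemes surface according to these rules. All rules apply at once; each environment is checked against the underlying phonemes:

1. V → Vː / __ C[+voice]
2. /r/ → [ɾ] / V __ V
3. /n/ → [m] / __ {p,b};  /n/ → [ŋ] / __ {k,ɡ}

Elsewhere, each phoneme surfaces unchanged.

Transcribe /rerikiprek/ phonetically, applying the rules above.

/r/ (word-initial) is in the target of rule 2 but the environment (between two vowels) is not met → [r].
/e/ meets the environment for rule 1 (before a voiced consonant) → [eː].
/r/ (between /e/ and /i/) occurs between two vowels → [ɾ] by rule 2.
/i/ (between /r/ and /k/): rule 1 targets it, but not before a voiced consonant → unchanged [i].
/k/ (between /i/ and /i/) is unaffected → [k].
/i/ — between /k/ and /p/; rule 1 does not apply here → [i].
/p/ stays [p].
/r/ (between /p/ and /e/) is in the target of rule 2 but the environment (between two vowels) is not met → [r].
/e/ (between /r/ and /k/): rule 1 targets it, but not before a voiced consonant → unchanged [e].
/k/ (word-final) is unaffected → [k].

[reːɾikiprek]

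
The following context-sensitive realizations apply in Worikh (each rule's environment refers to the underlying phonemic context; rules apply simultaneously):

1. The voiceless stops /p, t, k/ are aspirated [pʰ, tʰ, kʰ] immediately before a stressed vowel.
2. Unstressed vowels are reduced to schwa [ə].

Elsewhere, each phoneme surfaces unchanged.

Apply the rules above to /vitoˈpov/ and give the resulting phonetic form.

[vətəˈpʰov]

Rule 2 applies to /i/ (between /v/ and /t/: in an unstressed syllable) → [ə].
/t/ (between /i/ and /o/): rule 1 targets it, but not immediately before a stressed vowel → unchanged [t].
/o/ — between /t/ and /p/, in an unstressed syllable — surfaces as [ə] (rule 2).
/p/ meets the environment for rule 1 (immediately before a stressed vowel) → [pʰ].
/o/ (between /p/ and /v/): rule 2 targets it, but not in an unstressed syllable → unchanged [o].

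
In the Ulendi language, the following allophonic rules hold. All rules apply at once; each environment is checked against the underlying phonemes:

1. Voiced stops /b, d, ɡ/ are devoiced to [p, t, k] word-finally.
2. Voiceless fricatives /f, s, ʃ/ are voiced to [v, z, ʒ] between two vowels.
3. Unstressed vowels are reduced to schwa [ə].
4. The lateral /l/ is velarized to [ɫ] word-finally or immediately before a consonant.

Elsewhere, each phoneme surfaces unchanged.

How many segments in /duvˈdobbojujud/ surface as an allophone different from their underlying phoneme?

5

Segments that undergo a rule: /u/ → [ə] (rule 3); /o/ → [ə] (rule 3); /u/ → [ə] (rule 3); /u/ → [ə] (rule 3); /d/ → [t] (rule 1).
All other segments surface unchanged.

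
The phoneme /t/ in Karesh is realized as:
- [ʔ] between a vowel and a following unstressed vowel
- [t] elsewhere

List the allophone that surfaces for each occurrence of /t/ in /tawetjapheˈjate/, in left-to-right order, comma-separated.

[t], [t], [ʔ]

Occurrence 1 (position 1): no conditioning environment matches → elsewhere allophone [t].
Occurrence 2 (position 5): no conditioning environment matches → elsewhere allophone [t].
Occurrence 3 (position 13): between a vowel and a following unstressed vowel → [ʔ].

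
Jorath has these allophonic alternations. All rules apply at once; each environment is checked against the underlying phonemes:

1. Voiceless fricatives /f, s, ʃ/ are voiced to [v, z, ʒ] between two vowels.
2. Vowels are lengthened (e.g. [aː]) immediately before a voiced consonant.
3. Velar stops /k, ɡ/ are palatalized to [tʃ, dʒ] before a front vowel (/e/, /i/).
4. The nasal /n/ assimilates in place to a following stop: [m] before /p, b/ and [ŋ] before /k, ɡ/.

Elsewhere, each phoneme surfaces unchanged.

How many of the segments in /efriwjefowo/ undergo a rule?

3

Segments that undergo a rule: /i/ → [iː] (rule 2); /f/ → [v] (rule 1); /o/ → [oː] (rule 2).
All other segments surface unchanged.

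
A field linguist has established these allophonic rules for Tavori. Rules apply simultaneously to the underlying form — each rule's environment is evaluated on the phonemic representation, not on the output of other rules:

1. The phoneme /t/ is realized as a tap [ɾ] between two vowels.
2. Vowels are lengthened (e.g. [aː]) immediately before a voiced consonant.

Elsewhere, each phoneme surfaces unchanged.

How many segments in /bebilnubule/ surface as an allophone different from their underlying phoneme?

Segments that undergo a rule: /e/ → [eː] (rule 2); /i/ → [iː] (rule 2); /u/ → [uː] (rule 2); /u/ → [uː] (rule 2).
All other segments surface unchanged.

4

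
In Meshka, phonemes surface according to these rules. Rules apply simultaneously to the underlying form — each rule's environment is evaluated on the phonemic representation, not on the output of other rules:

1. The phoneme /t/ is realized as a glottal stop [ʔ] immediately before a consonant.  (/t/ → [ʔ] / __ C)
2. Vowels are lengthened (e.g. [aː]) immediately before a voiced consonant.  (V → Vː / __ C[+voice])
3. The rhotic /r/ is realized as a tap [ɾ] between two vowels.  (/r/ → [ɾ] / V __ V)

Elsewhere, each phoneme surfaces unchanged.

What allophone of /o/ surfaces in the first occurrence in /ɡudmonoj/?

[oː]

Rule 2 applies to /o/ (between /m/ and /n/: before a voiced consonant) → [oː].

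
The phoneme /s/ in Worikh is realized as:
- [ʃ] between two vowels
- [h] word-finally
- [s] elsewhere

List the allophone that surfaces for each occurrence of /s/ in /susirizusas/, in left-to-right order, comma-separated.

Occurrence 1 (position 1): no conditioning environment matches → elsewhere allophone [s].
Occurrence 2 (position 3): between two vowels → [ʃ].
Occurrence 3 (position 9): between two vowels → [ʃ].
Occurrence 4 (position 11): word-finally → [h].

[s], [ʃ], [ʃ], [h]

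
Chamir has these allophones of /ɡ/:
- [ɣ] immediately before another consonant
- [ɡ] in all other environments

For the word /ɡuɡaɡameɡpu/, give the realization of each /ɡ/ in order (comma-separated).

[ɡ], [ɡ], [ɡ], [ɣ]

Occurrence 1 (position 1): no conditioning environment matches → elsewhere allophone [ɡ].
Occurrence 2 (position 3): no conditioning environment matches → elsewhere allophone [ɡ].
Occurrence 3 (position 5): no conditioning environment matches → elsewhere allophone [ɡ].
Occurrence 4 (position 9): immediately before another consonant → [ɣ].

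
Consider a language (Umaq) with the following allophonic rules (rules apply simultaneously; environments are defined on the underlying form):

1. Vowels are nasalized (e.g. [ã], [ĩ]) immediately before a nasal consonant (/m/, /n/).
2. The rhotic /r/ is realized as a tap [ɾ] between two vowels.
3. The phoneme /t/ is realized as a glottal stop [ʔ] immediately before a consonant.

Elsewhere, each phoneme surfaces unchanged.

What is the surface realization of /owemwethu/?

/o/ (word-initial): rule 1 targets it, but not before a nasal consonant → unchanged [o].
/e/ (between /w/ and /m/) occurs before a nasal consonant → [ẽ] by rule 1.
/e/ (between /w/ and /t/): rule 1 targets it, but not before a nasal consonant → unchanged [e].
Rule 3 applies to /t/ (between /e/ and /h/: immediately before a consonant) → [ʔ].
/u/ — word-final; rule 1 does not apply here → [u].

[owẽmweʔhu]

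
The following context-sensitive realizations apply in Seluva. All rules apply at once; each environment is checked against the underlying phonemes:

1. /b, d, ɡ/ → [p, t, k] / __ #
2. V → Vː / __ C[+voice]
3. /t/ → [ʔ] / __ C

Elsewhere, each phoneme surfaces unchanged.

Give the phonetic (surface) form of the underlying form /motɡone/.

/m/ (word-initial) is unaffected → [m].
/o/ (between /m/ and /t/) is in the target of rule 2 but the environment (before a voiced consonant) is not met → [o].
/t/ — between /o/ and /ɡ/, immediately before a consonant — surfaces as [ʔ] (rule 3).
/ɡ/ — between /t/ and /o/; rule 1 does not apply here → [ɡ].
/o/ meets the environment for rule 2 (before a voiced consonant) → [oː].
/n/ — not in any rule's target class → [n].
/e/ (word-final) is in the target of rule 2 but the environment (before a voiced consonant) is not met → [e].

[moʔɡoːne]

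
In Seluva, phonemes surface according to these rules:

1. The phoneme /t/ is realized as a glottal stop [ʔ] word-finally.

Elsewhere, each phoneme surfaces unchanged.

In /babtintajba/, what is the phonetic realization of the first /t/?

/t/ (between /b/ and /i/) fails the environment for rule 1, so it stays [t].

[t]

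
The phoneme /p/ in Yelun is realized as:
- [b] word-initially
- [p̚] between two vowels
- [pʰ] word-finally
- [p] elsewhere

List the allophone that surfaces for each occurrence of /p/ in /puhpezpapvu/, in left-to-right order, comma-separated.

[b], [p], [p], [p]

Occurrence 1 (position 1): word-initially → [b].
Occurrence 2 (position 4): no conditioning environment matches → elsewhere allophone [p].
Occurrence 3 (position 7): no conditioning environment matches → elsewhere allophone [p].
Occurrence 4 (position 9): no conditioning environment matches → elsewhere allophone [p].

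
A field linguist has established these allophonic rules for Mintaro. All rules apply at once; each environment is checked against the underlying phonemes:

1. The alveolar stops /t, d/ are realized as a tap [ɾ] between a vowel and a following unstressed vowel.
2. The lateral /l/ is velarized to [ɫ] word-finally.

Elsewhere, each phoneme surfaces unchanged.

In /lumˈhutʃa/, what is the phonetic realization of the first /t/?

[t]

/t/ (between /u/ and /ʃ/): rule 1 targets it, but not between a vowel and a following unstressed vowel → unchanged [t].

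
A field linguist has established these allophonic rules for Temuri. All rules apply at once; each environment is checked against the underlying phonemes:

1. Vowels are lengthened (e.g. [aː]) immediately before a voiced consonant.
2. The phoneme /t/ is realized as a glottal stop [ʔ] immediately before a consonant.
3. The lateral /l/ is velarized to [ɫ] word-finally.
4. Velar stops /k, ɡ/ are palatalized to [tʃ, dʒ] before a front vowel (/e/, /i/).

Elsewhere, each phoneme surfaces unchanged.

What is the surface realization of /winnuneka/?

[wiːnnuːneka]

/w/ (word-initial): no rule targets it → [w].
/i/ (between /w/ and /n/) occurs before a voiced consonant → [iː] by rule 1.
/n/ (between /i/ and /n/): no rule targets it → [n].
/n/ (between /n/ and /u/) is unaffected → [n].
Rule 1 applies to /u/ (between /n/ and /n/: before a voiced consonant) → [uː].
/n/ (between /u/ and /e/): no rule targets it → [n].
/e/ (between /n/ and /k/): rule 1 targets it, but not before a voiced consonant → unchanged [e].
/k/ (between /e/ and /a/) fails the environment for rule 4, so it stays [k].
/a/ (word-final) fails the environment for rule 1, so it stays [a].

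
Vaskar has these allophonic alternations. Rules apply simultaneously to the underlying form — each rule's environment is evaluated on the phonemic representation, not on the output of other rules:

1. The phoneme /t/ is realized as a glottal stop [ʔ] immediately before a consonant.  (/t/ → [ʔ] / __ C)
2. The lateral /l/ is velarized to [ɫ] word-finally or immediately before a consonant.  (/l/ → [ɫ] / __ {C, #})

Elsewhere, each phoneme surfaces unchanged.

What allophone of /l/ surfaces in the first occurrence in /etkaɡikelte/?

/l/ (between /e/ and /t/): word-finally or immediately before a consonant, so rule 2 applies → [ɫ].

[ɫ]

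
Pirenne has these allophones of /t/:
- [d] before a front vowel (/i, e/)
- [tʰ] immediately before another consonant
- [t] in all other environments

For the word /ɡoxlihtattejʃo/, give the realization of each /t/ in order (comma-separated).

[t], [tʰ], [d]

Occurrence 1 (position 7): no conditioning environment matches → elsewhere allophone [t].
Occurrence 2 (position 9): immediately before another consonant → [tʰ].
Occurrence 3 (position 10): before a front vowel (/i, e/) → [d].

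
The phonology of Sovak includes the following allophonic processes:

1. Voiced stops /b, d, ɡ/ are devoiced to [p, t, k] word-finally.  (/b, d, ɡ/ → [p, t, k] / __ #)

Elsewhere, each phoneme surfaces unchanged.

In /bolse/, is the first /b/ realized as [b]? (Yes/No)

Yes

/b/ — word-initial; rule 1 does not apply here → [b].
The actual realization is [b], which matches [b].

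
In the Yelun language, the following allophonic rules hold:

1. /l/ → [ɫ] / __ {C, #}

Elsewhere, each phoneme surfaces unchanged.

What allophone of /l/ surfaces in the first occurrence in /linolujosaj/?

/l/ (word-initial) fails the environment for rule 1, so it stays [l].

[l]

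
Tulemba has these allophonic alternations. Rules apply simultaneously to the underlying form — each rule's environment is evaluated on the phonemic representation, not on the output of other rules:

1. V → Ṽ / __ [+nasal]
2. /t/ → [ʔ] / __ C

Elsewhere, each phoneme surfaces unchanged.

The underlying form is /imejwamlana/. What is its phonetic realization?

[ĩmejwãmlãna]

Rule 1 applies to /i/ (word-initial: before a nasal consonant) → [ĩ].
/m/ (between /i/ and /e/) is unaffected → [m].
/e/ — between /m/ and /j/; rule 1 does not apply here → [e].
/j/ (between /e/ and /w/): no rule targets it → [j].
/w/ — not in any rule's target class → [w].
/a/ (between /w/ and /m/) occurs before a nasal consonant → [ã] by rule 1.
/m/ — not in any rule's target class → [m].
/l/ (between /m/ and /a/): no rule targets it → [l].
Rule 1 applies to /a/ (between /l/ and /n/: before a nasal consonant) → [ã].
/n/ — not in any rule's target class → [n].
/a/ (word-final) fails the environment for rule 1, so it stays [a].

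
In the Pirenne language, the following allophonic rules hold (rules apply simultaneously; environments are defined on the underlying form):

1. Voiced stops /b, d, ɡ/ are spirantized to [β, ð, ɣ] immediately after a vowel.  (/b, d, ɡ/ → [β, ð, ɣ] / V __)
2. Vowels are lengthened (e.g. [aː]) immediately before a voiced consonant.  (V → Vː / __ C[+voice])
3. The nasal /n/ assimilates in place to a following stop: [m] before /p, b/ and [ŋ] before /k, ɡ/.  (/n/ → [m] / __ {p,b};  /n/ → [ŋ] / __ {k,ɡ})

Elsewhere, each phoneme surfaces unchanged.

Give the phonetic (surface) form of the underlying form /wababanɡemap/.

/w/ (word-initial) is unaffected → [w].
/a/ — between /w/ and /b/, before a voiced consonant — surfaces as [aː] (rule 2).
Rule 1 applies to /b/ (between /a/ and /a/: immediately after a vowel) → [β].
/a/ — between /b/ and /b/, before a voiced consonant — surfaces as [aː] (rule 2).
/b/ (between /a/ and /a/): immediately after a vowel, so rule 1 applies → [β].
/a/ — between /b/ and /n/, before a voiced consonant — surfaces as [aː] (rule 2).
Rule 3 applies to /n/ (between /a/ and /ɡ/: before a labial or velar stop) → [ŋ].
/ɡ/ (between /n/ and /e/): rule 1 targets it, but not immediately after a vowel → unchanged [ɡ].
/e/ — between /ɡ/ and /m/, before a voiced consonant — surfaces as [eː] (rule 2).
/m/ (between /e/ and /a/): no rule targets it → [m].
/a/ — between /m/ and /p/; rule 2 does not apply here → [a].
/p/ — not in any rule's target class → [p].

[waːβaːβaːŋɡeːmap]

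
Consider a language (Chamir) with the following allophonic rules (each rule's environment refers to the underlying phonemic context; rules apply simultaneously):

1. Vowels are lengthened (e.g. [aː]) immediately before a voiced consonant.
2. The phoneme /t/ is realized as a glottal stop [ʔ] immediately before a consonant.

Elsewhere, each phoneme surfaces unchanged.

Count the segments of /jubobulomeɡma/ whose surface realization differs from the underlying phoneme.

5

Segments that undergo a rule: /u/ → [uː] (rule 1); /o/ → [oː] (rule 1); /u/ → [uː] (rule 1); /o/ → [oː] (rule 1); /e/ → [eː] (rule 1).
All other segments surface unchanged.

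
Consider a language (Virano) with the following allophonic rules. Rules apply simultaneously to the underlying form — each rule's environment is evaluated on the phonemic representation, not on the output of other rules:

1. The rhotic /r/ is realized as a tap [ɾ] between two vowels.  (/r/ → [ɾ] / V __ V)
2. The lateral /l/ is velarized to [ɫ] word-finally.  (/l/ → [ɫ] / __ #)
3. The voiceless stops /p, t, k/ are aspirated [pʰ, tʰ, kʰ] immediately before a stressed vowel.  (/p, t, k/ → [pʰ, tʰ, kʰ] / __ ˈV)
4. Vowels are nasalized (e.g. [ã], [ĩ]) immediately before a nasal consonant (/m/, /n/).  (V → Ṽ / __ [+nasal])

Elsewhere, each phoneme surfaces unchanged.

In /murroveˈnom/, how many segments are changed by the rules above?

Segments that undergo a rule: /e/ → [ẽ] (rule 4); /o/ → [õ] (rule 4).
All other segments surface unchanged.

2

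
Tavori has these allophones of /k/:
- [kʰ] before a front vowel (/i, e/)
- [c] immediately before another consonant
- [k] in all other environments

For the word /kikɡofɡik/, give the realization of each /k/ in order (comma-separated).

Occurrence 1 (position 1): before a front vowel (/i, e/) → [kʰ].
Occurrence 2 (position 3): immediately before another consonant → [c].
Occurrence 3 (position 9): no conditioning environment matches → elsewhere allophone [k].

[kʰ], [c], [k]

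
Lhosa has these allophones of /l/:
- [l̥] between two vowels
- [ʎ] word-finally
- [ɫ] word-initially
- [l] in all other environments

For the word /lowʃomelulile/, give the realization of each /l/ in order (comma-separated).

Occurrence 1 (position 1): word-initially → [ɫ].
Occurrence 2 (position 8): between two vowels → [l̥].
Occurrence 3 (position 10): between two vowels → [l̥].
Occurrence 4 (position 12): between two vowels → [l̥].

[ɫ], [l̥], [l̥], [l̥]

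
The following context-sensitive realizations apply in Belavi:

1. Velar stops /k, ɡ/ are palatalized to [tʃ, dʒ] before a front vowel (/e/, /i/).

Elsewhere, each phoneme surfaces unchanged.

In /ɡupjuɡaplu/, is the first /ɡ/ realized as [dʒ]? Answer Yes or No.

No

/ɡ/ (word-initial) fails the environment for rule 1, so it stays [ɡ].
The actual realization is [ɡ], not [dʒ].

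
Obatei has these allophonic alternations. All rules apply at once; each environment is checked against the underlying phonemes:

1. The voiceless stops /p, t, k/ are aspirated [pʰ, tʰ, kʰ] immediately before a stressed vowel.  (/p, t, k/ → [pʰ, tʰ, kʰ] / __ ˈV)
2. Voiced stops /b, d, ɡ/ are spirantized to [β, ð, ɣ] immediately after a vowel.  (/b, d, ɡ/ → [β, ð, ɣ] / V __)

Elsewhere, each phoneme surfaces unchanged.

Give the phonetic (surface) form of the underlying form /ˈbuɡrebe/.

[ˈbuɣreβe]

/b/ (word-initial) fails the environment for rule 2, so it stays [b].
/ɡ/ (between /u/ and /r/): immediately after a vowel, so rule 2 applies → [ɣ].
/b/ (between /e/ and /e/): immediately after a vowel, so rule 2 applies → [β].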